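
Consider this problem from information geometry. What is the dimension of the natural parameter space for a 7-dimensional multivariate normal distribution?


Exponential family dimension calculation:
For 7-dim MVN: mean has 7 params, covariance has 7*8/2 = 28 unique entries.
Total dim = 7 + 28 = 35.

35


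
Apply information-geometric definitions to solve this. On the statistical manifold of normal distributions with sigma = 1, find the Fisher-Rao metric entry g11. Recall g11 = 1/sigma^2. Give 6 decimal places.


For the 2-parameter normal family, the Fisher metric has:
  g11 = 1/sigma^2, g22 = 2/sigma^2.
sigma = 1, sigma^2 = 1.
g11 = 1.000000

1.000000


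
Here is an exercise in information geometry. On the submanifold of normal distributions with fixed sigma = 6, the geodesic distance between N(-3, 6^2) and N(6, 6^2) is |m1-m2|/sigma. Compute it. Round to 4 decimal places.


On the fixed-variance normal subfamily, geodesic distance = |m1-m2|/sigma.
|-3 - 6| = 9.
sigma = 6.
d = 9/6 = 1.5000

1.5000


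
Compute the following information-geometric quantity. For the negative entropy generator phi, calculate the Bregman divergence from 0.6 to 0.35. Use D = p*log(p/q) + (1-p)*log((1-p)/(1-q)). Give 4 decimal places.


Bregman divergence with negative entropy generator:
D = p*log(p/q) + (1-p)*log((1-p)/(1-q)).
p = 0.6, q = 0.35.
p*log(p/q) = 0.6*log(0.6/0.35) = 0.323398.
(1-p)*log((1-p)/(1-q)) = 0.4*log(0.4/0.65) = -0.194203.
D = 0.323398 + -0.194203 = 0.1292

0.1292


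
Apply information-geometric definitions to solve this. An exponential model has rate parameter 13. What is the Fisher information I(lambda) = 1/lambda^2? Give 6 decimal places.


Fisher information for exponential: I(lambda) = 1/lambda^2.
lambda = 13, lambda^2 = 169.
I = 1/169 = 0.005917

0.005917


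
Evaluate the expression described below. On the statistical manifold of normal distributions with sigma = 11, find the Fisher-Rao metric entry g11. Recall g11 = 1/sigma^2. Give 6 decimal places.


For the 2-parameter normal family, the Fisher metric has:
  g11 = 1/sigma^2, g22 = 2/sigma^2.
sigma = 11, sigma^2 = 121.
g11 = 0.008264

0.008264


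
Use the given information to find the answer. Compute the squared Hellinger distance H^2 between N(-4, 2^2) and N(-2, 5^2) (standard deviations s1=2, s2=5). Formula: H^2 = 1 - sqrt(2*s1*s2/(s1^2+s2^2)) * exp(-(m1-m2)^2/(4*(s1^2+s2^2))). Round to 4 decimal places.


Squared Hellinger distance for Gaussians:
H^2 = 1 - sqrt(2*s1*s2/(s1^2+s2^2)) * exp(-(m1-m2)^2/(4*(s1^2+s2^2))).
s1^2 = 4, s2^2 = 25, s1^2+s2^2 = 29.
sqrt(2*2*5/(29)) = 0.830455.
(m1-m2)^2 = (-2)^2 = 4.
exp(-4/(4*29)) = exp(-0.034483) = 0.966105.
H^2 = 1 - 0.830455*0.966105 = 0.1977

0.1977


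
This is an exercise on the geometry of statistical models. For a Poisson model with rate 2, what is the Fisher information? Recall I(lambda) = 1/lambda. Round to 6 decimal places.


Fisher information for Poisson: I(lambda) = 1/lambda.
lambda = 2.
I(lambda) = 1/2 = 0.500000

0.500000


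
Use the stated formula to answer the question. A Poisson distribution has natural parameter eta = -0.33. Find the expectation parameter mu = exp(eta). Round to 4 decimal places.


Expectation parameter for Poisson exponential family:
mu = exp(eta).
eta = -0.33.
mu = exp(-0.33) = 0.7189

0.7189


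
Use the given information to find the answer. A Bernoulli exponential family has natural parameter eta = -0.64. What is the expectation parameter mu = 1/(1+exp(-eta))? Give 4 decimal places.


Dual coordinate (expectation parameter) for Bernoulli:
mu = 1/(1+exp(-eta)).
eta = -0.64.
exp(-eta) = exp(0.64) = 1.896481.
mu = 1/(1+1.896481) = 0.3452

0.3452


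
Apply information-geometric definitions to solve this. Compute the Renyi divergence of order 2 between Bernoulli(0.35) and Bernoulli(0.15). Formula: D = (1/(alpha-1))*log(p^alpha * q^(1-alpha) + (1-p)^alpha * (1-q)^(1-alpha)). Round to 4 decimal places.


Renyi divergence of order alpha between Bernoulli distributions:
D = (1/(alpha-1))*log(p^alpha * q^(1-alpha) + (1-p)^alpha * (1-q)^(1-alpha)).
alpha = 2, p = 0.35, q = 0.15.
p^alpha * q^(1-alpha) = 0.35^2 * 0.15^-1 = 0.816667.
(1-p)^alpha * (1-q)^(1-alpha) = 0.65^2 * 0.85^-1 = 0.497059.
sum = 0.816667 + 0.497059 = 1.313725.
D = (1/1)*log(1.313725) = 0.2729

0.2729


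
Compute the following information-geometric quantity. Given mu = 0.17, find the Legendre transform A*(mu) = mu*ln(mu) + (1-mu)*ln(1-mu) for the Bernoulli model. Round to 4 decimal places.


Legendre transform for Bernoulli:
A*(mu) = mu*log(mu) + (1-mu)*log(1-mu).
mu = 0.17, 1-mu = 0.83.
mu*log(mu) = 0.17*log(0.17) = -0.301233.
(1-mu)*log(1-mu) = 0.83*log(0.83) = -0.154654.
A* = -0.301233 + -0.154654 = -0.4559

-0.4559


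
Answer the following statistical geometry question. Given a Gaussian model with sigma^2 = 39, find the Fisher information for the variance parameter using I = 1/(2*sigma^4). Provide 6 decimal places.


Fisher information for variance: I(sigma^2) = 1/(2*sigma^4).
sigma^2 = 39, so sigma^4 = 1521.
I = 1/(2*1521) = 1/3042 = 0.000329

0.000329


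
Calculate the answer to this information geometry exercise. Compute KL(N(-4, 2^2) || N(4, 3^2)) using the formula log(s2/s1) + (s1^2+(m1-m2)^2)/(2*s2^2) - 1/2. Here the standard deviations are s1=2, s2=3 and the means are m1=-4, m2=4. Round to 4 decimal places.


KL divergence between normal distributions:
KL = log(s2/s1) + (s1^2 + (m1-m2)^2)/(2*s2^2) - 1/2.
log(3/2) = 0.405465.
(2^2 + (-4-4)^2)/(2*3^2) = (4 + 64)/18 = 3.777778.
KL = 0.405465 + 3.777778 - 0.5 = 3.6832

3.6832


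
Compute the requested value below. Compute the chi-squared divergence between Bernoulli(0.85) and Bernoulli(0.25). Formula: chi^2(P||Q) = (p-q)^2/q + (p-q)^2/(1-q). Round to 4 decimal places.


Chi-squared divergence between Bernoulli distributions:
chi^2 = (p-q)^2/q + (p-q)^2/(1-q).
p = 0.85, q = 0.25, p-q = 0.6.
(p-q)^2 = 0.36.
term1 = 0.36/0.25 = 1.44.
term2 = 0.36/0.75 = 0.48.
chi^2 = 1.44 + 0.48 = 1.9200

1.9200


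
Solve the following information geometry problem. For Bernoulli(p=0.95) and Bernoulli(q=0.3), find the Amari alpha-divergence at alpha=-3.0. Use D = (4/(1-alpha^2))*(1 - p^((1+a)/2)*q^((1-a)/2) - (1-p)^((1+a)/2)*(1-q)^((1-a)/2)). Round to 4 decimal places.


Amari alpha-divergence:
D = (4/(1-alpha^2))*(1 - p^((1+a)/2)*q^((1-a)/2) - (1-p)^((1+a)/2)*(1-q)^((1-a)/2)).
alpha = -3.0, p = 0.95, q = 0.3.
e1 = (1+alpha)/2 = -1.0, e2 = (1-alpha)/2 = 2.0.
t1 = p^e1 * q^e2 = 0.95^-1.0 * 0.3^2.0 = 0.094737.
t2 = (1-p)^e1 * (1-q)^e2 = 0.05^-1.0 * 0.7^2.0 = 9.8.
4/(1-alpha^2) = -0.5.
D = -0.5*(1 - 0.094737 - 9.8) = 4.4474

4.4474


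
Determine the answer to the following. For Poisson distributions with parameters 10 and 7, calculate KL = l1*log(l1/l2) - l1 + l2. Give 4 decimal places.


KL divergence for Poisson:
KL = l1*log(l1/l2) - l1 + l2.
l1 = 10, l2 = 7.
log(10/7) = 0.356675.
l1*log(l1/l2) = 10 * 0.356675 = 3.566749.
KL = 3.566749 - 10 + 7 = 0.5667

0.5667


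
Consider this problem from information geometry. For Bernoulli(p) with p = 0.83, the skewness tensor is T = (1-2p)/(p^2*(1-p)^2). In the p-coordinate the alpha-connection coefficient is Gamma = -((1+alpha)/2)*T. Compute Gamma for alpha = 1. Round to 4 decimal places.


Skewness (Amari-Chentsov) tensor: T = (1-2p)/(p^2*(1-p)^2).
p = 0.83, 1-2p = -0.66, p^2 = 0.6889, (1-p)^2 = 0.0289.
T = -0.66/(0.6889 * 0.0289) = -33.150487.
In the p-coordinate, Gamma^(alpha) = Gamma^(0) - (alpha/2)*T with Gamma^(0) = (1/2)*g'(p) = -T/2,
so Gamma^(alpha) = -((1+alpha)/2)*T.
alpha = 1, -(1+alpha)/2 = -1.0.
Gamma = -1.0 * -33.150487 = 33.1505

33.1505


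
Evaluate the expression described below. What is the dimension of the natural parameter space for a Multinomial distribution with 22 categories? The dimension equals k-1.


Exponential family dimension calculation:
For Multinomial with k=22 categories, dim = k-1 = 21.

21


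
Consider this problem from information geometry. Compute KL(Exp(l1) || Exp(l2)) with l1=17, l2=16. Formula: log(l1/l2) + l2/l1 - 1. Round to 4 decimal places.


KL divergence for exponential family:
KL = log(l1/l2) + l2/l1 - 1.
log(17/16) = 0.060625.
16/17 = 0.941176.
KL = 0.060625 + 0.941176 - 1 = 0.0018

0.0018


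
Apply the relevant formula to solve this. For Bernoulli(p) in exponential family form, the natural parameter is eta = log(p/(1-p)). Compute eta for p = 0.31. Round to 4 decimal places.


Natural parameter for Bernoulli: eta = log(p/(1-p)).
p = 0.31, 1-p = 0.69.
p/(1-p) = 0.449275.
eta = log(0.449275) = -0.8001

-0.8001


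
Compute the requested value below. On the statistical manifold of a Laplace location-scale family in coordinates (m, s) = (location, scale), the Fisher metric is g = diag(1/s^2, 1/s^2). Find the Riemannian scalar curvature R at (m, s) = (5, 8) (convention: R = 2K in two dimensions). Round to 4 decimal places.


The metric has the form g = (A dm^2 + B ds^2)/s^2 with A = 1, B = 1.
Substitute u = sqrt(A/B)*m: g = B*(du^2 + ds^2)/s^2, i.e. B times the
Poincare upper half-plane metric, which has constant Gaussian curvature -1.
Scaling a 2D metric by a constant c divides the Gaussian curvature by c,
so K = -1/B = -1/(1) = -1.0000 everywhere (the point (m, s) = (5, 8) is irrelevant:
the curvature is constant).
Scalar curvature in dimension 2: R = 2K = -2/(1) = -2.0000.

-2.0000


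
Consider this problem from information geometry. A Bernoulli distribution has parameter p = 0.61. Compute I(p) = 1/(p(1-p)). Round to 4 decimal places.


For Bernoulli(p), Fisher information is I(p) = 1/(p*(1-p)).
p = 0.61, 1-p = 0.39.
p*(1-p) = 0.2379.
I(p) = 1/0.2379 = 4.2034

4.2034


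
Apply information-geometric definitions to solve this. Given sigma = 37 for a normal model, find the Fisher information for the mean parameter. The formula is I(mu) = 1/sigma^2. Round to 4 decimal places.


The Fisher information for the mean of a normal distribution is I(mu) = 1/sigma^2.
sigma = 37, so sigma^2 = 1369.
I(mu) = 1/1369 = 0.0007

0.0007


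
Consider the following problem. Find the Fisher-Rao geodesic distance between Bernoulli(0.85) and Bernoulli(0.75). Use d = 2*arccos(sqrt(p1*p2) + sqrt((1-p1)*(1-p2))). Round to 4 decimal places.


Geodesic distance on Bernoulli manifold:
d(p1,p2) = 2*arccos(sqrt(p1*p2) + sqrt((1-p1)*(1-p2))).
sqrt(p1*p2) = sqrt(0.85*0.75) = 0.798436.
sqrt((1-p1)*(1-p2)) = sqrt(0.15*0.25) = 0.193649.
arg = 0.798436 + 0.193649 = 0.992085.
d = 2*arccos(0.992085) = 0.2518

0.2518


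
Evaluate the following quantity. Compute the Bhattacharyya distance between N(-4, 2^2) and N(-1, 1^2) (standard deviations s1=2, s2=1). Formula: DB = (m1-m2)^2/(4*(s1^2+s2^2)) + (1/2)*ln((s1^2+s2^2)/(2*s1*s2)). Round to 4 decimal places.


Bhattacharyya distance between two Gaussians:
DB = (m1-m2)^2/(4*(s1^2+s2^2)) + (1/2)*ln((s1^2+s2^2)/(2*s1*s2)).
(m1-m2)^2 = (-3)^2 = 9.
s1^2+s2^2 = 4 + 1 = 5.
term1 = 9/20 = 0.45.
term2 = 0.5*ln(5/4.0) = 0.111572.
DB = 0.45 + 0.111572 = 0.5616

0.5616


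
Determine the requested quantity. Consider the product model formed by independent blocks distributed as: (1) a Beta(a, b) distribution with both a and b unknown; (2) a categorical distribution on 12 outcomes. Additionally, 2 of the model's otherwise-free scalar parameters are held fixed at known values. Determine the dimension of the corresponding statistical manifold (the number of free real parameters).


The dimension of a statistical manifold equals the number of free
(independent) real parameters of the model. For a product of independent
blocks the parameter counts add.
- Beta (a, b): 2.
- categorical on 12 outcomes (probabilities sum to 1): 12-1 = 11.
Total = 2 + 11 = 13.
2 parameter(s) fixed at known values: 13 - 2 = 11.
Dimension = 11

11


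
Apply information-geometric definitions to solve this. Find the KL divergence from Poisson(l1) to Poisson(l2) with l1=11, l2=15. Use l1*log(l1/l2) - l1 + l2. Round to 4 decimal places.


KL divergence for Poisson:
KL = l1*log(l1/l2) - l1 + l2.
l1 = 11, l2 = 15.
log(11/15) = -0.310155.
l1*log(l1/l2) = 11 * -0.310155 = -3.411704.
KL = -3.411704 - 11 + 15 = 0.5883

0.5883


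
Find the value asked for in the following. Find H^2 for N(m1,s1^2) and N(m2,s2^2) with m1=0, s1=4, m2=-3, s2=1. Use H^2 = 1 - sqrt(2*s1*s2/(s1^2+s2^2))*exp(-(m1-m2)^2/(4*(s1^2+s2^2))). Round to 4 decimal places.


Squared Hellinger distance for Gaussians:
H^2 = 1 - sqrt(2*s1*s2/(s1^2+s2^2)) * exp(-(m1-m2)^2/(4*(s1^2+s2^2))).
s1^2 = 16, s2^2 = 1, s1^2+s2^2 = 17.
sqrt(2*4*1/(17)) = 0.685994.
(m1-m2)^2 = (3)^2 = 9.
exp(-9/(4*17)) = exp(-0.132353) = 0.876032.
H^2 = 1 - 0.685994*0.876032 = 0.3990

0.3990


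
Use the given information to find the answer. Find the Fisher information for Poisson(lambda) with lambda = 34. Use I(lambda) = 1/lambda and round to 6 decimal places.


Fisher information for Poisson: I(lambda) = 1/lambda.
lambda = 34.
I(lambda) = 1/34 = 0.029412

0.029412


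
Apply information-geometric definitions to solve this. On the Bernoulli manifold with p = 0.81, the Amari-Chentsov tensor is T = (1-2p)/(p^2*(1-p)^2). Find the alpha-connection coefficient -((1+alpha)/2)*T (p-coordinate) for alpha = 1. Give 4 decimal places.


Skewness (Amari-Chentsov) tensor: T = (1-2p)/(p^2*(1-p)^2).
p = 0.81, 1-2p = -0.62, p^2 = 0.6561, (1-p)^2 = 0.0361.
T = -0.62/(0.6561 * 0.0361) = -26.176673.
In the p-coordinate, Gamma^(alpha) = Gamma^(0) - (alpha/2)*T with Gamma^(0) = (1/2)*g'(p) = -T/2,
so Gamma^(alpha) = -((1+alpha)/2)*T.
alpha = 1, -(1+alpha)/2 = -1.0.
Gamma = -1.0 * -26.176673 = 26.1767

26.1767


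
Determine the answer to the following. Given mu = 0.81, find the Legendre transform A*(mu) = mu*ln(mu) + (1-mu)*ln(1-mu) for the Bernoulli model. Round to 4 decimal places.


Legendre transform for Bernoulli:
A*(mu) = mu*log(mu) + (1-mu)*log(1-mu).
mu = 0.81, 1-mu = 0.19.
mu*log(mu) = 0.81*log(0.81) = -0.170684.
(1-mu)*log(1-mu) = 0.19*log(0.19) = -0.315539.
A* = -0.170684 + -0.315539 = -0.4862

-0.4862


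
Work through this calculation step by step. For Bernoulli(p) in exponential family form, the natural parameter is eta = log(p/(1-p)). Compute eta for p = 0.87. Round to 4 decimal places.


Natural parameter for Bernoulli: eta = log(p/(1-p)).
p = 0.87, 1-p = 0.13.
p/(1-p) = 6.692308.
eta = log(6.692308) = 1.9010

1.9010


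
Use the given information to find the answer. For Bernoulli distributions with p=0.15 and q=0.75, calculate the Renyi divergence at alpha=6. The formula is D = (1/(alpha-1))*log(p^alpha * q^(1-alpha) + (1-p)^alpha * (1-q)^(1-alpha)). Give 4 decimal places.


Renyi divergence of order alpha between Bernoulli distributions:
D = (1/(alpha-1))*log(p^alpha * q^(1-alpha) + (1-p)^alpha * (1-q)^(1-alpha)).
alpha = 6, p = 0.15, q = 0.75.
p^alpha * q^(1-alpha) = 0.15^6 * 0.75^-5 = 4.8e-05.
(1-p)^alpha * (1-q)^(1-alpha) = 0.85^6 * 0.25^-5 = 386.201104.
sum = 4.8e-05 + 386.201104 = 386.201152.
D = (1/5)*log(386.201152) = 1.1913

1.1913


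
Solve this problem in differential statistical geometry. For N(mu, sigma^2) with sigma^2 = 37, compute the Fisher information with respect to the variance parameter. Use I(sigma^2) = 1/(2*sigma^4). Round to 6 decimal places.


Fisher information for variance: I(sigma^2) = 1/(2*sigma^4).
sigma^2 = 37, so sigma^4 = 1369.
I = 1/(2*1369) = 1/2738 = 0.000365

0.000365


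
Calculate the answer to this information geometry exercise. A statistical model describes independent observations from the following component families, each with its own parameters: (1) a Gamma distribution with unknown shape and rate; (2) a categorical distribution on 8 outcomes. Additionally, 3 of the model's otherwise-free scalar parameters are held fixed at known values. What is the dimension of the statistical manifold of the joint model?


The dimension of a statistical manifold equals the number of free
(independent) real parameters of the model. For a product of independent
blocks the parameter counts add.
- Gamma (shape, rate): 2.
- categorical on 8 outcomes (probabilities sum to 1): 8-1 = 7.
Total = 2 + 7 = 9.
3 parameter(s) fixed at known values: 9 - 3 = 6.
Dimension = 6

6


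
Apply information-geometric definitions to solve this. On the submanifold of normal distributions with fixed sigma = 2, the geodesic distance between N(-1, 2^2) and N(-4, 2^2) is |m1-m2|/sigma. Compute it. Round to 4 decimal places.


On the fixed-variance normal subfamily, geodesic distance = |m1-m2|/sigma.
|-1 - -4| = 3.
sigma = 2.
d = 3/2 = 1.5000

1.5000


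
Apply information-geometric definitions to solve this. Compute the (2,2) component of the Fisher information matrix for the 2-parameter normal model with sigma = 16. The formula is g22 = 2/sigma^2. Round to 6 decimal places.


For the 2-parameter normal family, the Fisher metric has:
  g11 = 1/sigma^2, g22 = 2/sigma^2.
sigma = 16, sigma^2 = 256.
g22 = 0.007813

0.007813


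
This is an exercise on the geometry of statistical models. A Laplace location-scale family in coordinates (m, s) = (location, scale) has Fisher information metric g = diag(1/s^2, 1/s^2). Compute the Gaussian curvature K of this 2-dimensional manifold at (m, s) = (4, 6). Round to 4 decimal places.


The metric has the form g = (A dm^2 + B ds^2)/s^2 with A = 1, B = 1.
Substitute u = sqrt(A/B)*m: g = B*(du^2 + ds^2)/s^2, i.e. B times the
Poincare upper half-plane metric, which has constant Gaussian curvature -1.
Scaling a 2D metric by a constant c divides the Gaussian curvature by c,
so K = -1/B = -1/(1) = -1.0000 everywhere (the point (m, s) = (4, 6) is irrelevant:
the curvature is constant).
The requested Gaussian curvature is K = -1.0000.

-1.0000


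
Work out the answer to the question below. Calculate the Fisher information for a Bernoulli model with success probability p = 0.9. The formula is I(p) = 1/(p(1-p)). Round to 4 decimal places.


For Bernoulli(p), Fisher information is I(p) = 1/(p*(1-p)).
p = 0.9, 1-p = 0.1.
p*(1-p) = 0.09.
I(p) = 1/0.09 = 11.1111

11.1111


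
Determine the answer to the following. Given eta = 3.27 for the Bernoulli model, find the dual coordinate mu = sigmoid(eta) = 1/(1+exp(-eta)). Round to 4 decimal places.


Dual coordinate (expectation parameter) for Bernoulli:
mu = 1/(1+exp(-eta)).
eta = 3.27.
exp(-eta) = exp(-3.27) = 0.038006.
mu = 1/(1+0.038006) = 0.9634

0.9634


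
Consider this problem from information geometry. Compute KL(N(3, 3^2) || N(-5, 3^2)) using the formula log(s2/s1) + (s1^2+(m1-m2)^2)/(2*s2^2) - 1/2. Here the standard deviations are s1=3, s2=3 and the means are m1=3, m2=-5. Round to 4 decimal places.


KL divergence between normal distributions:
KL = log(s2/s1) + (s1^2 + (m1-m2)^2)/(2*s2^2) - 1/2.
log(3/3) = 0.0.
(3^2 + (3--5)^2)/(2*3^2) = (9 + 64)/18 = 4.055556.
KL = 0.0 + 4.055556 - 0.5 = 3.5556

3.5556


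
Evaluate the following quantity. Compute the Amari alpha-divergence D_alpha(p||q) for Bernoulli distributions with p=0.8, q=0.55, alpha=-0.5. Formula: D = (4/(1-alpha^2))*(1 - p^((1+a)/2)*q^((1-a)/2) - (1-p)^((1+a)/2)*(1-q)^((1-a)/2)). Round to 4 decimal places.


Amari alpha-divergence:
D = (4/(1-alpha^2))*(1 - p^((1+a)/2)*q^((1-a)/2) - (1-p)^((1+a)/2)*(1-q)^((1-a)/2)).
alpha = -0.5, p = 0.8, q = 0.55.
e1 = (1+alpha)/2 = 0.25, e2 = (1-alpha)/2 = 0.75.
t1 = p^e1 * q^e2 = 0.8^0.25 * 0.55^0.75 = 0.604011.
t2 = (1-p)^e1 * (1-q)^e2 = 0.2^0.25 * 0.45^0.75 = 0.367423.
4/(1-alpha^2) = 5.333333.
D = 5.333333*(1 - 0.604011 - 0.367423) = 0.1524

0.1524


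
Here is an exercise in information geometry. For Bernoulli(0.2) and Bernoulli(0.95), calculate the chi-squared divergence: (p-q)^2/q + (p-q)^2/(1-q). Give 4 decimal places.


Chi-squared divergence between Bernoulli distributions:
chi^2 = (p-q)^2/q + (p-q)^2/(1-q).
p = 0.2, q = 0.95, p-q = -0.75.
(p-q)^2 = 0.5625.
term1 = 0.5625/0.95 = 0.592105.
term2 = 0.5625/0.05 = 11.25.
chi^2 = 0.592105 + 11.25 = 11.8421

11.8421


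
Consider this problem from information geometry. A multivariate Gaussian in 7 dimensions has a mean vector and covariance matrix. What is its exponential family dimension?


Exponential family dimension calculation:
For 7-dim MVN: mean has 7 params, covariance has 7*8/2 = 28 unique entries.
Total dim = 7 + 28 = 35.

35


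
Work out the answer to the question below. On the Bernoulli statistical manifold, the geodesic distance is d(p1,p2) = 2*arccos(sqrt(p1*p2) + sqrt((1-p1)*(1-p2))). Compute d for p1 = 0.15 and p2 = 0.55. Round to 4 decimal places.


Geodesic distance on Bernoulli manifold:
d(p1,p2) = 2*arccos(sqrt(p1*p2) + sqrt((1-p1)*(1-p2))).
sqrt(p1*p2) = sqrt(0.15*0.55) = 0.287228.
sqrt((1-p1)*(1-p2)) = sqrt(0.85*0.45) = 0.618466.
arg = 0.287228 + 0.618466 = 0.905694.
d = 2*arccos(0.905694) = 0.8756

0.8756


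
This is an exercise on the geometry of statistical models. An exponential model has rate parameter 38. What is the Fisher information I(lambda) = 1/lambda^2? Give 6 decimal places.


Fisher information for exponential: I(lambda) = 1/lambda^2.
lambda = 38, lambda^2 = 1444.
I = 1/1444 = 0.000693

0.000693


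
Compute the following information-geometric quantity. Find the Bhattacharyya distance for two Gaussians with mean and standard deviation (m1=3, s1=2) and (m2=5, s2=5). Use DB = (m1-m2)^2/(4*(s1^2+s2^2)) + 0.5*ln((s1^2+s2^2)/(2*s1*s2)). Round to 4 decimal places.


Bhattacharyya distance between two Gaussians:
DB = (m1-m2)^2/(4*(s1^2+s2^2)) + (1/2)*ln((s1^2+s2^2)/(2*s1*s2)).
(m1-m2)^2 = (-2)^2 = 4.
s1^2+s2^2 = 4 + 25 = 29.
term1 = 4/116 = 0.034483.
term2 = 0.5*ln(29/20.0) = 0.185782.
DB = 0.034483 + 0.185782 = 0.2203

0.2203


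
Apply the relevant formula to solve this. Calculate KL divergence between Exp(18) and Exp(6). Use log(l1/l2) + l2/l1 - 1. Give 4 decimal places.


KL divergence for exponential family:
KL = log(l1/l2) + l2/l1 - 1.
log(18/6) = 1.098612.
6/18 = 0.333333.
KL = 1.098612 + 0.333333 - 1 = 0.4319

0.4319


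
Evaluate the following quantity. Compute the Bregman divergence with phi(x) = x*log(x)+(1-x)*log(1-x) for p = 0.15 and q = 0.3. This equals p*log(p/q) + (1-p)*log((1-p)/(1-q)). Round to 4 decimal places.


Bregman divergence with negative entropy generator:
D = p*log(p/q) + (1-p)*log((1-p)/(1-q)).
p = 0.15, q = 0.3.
p*log(p/q) = 0.15*log(0.15/0.3) = -0.103972.
(1-p)*log((1-p)/(1-q)) = 0.85*log(0.85/0.7) = 0.165033.
D = -0.103972 + 0.165033 = 0.0611

0.0611


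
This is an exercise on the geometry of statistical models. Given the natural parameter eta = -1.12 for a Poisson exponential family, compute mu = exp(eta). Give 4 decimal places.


Expectation parameter for Poisson exponential family:
mu = exp(eta).
eta = -1.12.
mu = exp(-1.12) = 0.3263

0.3263


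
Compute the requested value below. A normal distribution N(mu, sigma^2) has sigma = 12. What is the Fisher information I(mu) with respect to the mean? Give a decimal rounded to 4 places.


The Fisher information for the mean of a normal distribution is I(mu) = 1/sigma^2.
sigma = 12, so sigma^2 = 144.
I(mu) = 1/144 = 0.0069

0.0069


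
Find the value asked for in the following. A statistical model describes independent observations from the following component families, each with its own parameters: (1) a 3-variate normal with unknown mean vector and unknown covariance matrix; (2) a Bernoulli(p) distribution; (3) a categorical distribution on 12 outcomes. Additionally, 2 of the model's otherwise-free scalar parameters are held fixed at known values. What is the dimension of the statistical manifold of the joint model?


The dimension of a statistical manifold equals the number of free
(independent) real parameters of the model. For a product of independent
blocks the parameter counts add.
- 3-variate normal: 3 (mean) + 3*4/2 = 6 (symmetric covariance) = 9.
- Bernoulli (p): 1.
- categorical on 12 outcomes (probabilities sum to 1): 12-1 = 11.
Total = 9 + 1 + 11 = 21.
2 parameter(s) fixed at known values: 21 - 2 = 19.
Dimension = 19

19


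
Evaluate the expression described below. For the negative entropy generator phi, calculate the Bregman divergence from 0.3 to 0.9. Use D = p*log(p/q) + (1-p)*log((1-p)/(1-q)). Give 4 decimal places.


Bregman divergence with negative entropy generator:
D = p*log(p/q) + (1-p)*log((1-p)/(1-q)).
p = 0.3, q = 0.9.
p*log(p/q) = 0.3*log(0.3/0.9) = -0.329584.
(1-p)*log((1-p)/(1-q)) = 0.7*log(0.7/0.1) = 1.362137.
D = -0.329584 + 1.362137 = 1.0326

1.0326


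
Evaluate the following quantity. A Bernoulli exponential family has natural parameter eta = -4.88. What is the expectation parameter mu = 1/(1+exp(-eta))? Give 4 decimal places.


Dual coordinate (expectation parameter) for Bernoulli:
mu = 1/(1+exp(-eta)).
eta = -4.88.
exp(-eta) = exp(4.88) = 131.630664.
mu = 1/(1+131.630664) = 0.0075

0.0075


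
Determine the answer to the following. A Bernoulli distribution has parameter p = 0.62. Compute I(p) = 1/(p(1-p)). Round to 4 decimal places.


For Bernoulli(p), Fisher information is I(p) = 1/(p*(1-p)).
p = 0.62, 1-p = 0.38.
p*(1-p) = 0.2356.
I(p) = 1/0.2356 = 4.2445

4.2445


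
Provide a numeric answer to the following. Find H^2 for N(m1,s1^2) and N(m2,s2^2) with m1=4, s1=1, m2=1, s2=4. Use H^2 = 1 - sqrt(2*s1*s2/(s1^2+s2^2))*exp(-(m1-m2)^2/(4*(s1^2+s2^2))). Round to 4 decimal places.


Squared Hellinger distance for Gaussians:
H^2 = 1 - sqrt(2*s1*s2/(s1^2+s2^2)) * exp(-(m1-m2)^2/(4*(s1^2+s2^2))).
s1^2 = 1, s2^2 = 16, s1^2+s2^2 = 17.
sqrt(2*1*4/(17)) = 0.685994.
(m1-m2)^2 = (3)^2 = 9.
exp(-9/(4*17)) = exp(-0.132353) = 0.876032.
H^2 = 1 - 0.685994*0.876032 = 0.3990

0.3990


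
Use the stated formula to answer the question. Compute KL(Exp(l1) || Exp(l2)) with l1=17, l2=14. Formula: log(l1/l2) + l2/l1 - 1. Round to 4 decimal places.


KL divergence for exponential family:
KL = log(l1/l2) + l2/l1 - 1.
log(17/14) = 0.194156.
14/17 = 0.823529.
KL = 0.194156 + 0.823529 - 1 = 0.0177

0.0177


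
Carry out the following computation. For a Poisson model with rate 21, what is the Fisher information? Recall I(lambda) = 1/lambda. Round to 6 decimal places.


Fisher information for Poisson: I(lambda) = 1/lambda.
lambda = 21.
I(lambda) = 1/21 = 0.047619

0.047619


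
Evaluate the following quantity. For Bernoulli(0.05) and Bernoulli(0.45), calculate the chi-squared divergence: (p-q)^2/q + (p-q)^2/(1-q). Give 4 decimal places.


Chi-squared divergence between Bernoulli distributions:
chi^2 = (p-q)^2/q + (p-q)^2/(1-q).
p = 0.05, q = 0.45, p-q = -0.4.
(p-q)^2 = 0.16.
term1 = 0.16/0.45 = 0.355556.
term2 = 0.16/0.55 = 0.290909.
chi^2 = 0.355556 + 0.290909 = 0.6465

0.6465


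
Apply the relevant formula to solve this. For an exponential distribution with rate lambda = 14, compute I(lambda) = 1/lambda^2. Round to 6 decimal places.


Fisher information for exponential: I(lambda) = 1/lambda^2.
lambda = 14, lambda^2 = 196.
I = 1/196 = 0.005102

0.005102


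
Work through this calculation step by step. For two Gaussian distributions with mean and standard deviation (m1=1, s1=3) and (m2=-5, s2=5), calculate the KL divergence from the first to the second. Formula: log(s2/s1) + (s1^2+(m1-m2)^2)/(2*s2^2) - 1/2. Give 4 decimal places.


KL divergence between normal distributions:
KL = log(s2/s1) + (s1^2 + (m1-m2)^2)/(2*s2^2) - 1/2.
log(5/3) = 0.510826.
(3^2 + (1--5)^2)/(2*5^2) = (9 + 36)/50 = 0.9.
KL = 0.510826 + 0.9 - 0.5 = 0.9108

0.9108


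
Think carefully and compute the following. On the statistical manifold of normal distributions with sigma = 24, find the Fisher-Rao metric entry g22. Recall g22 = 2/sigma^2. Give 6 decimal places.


For the 2-parameter normal family, the Fisher metric has:
  g11 = 1/sigma^2, g22 = 2/sigma^2.
sigma = 24, sigma^2 = 576.
g22 = 0.003472

0.003472


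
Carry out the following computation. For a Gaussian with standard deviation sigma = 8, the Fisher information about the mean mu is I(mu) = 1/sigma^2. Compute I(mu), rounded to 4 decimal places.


The Fisher information for the mean of a normal distribution is I(mu) = 1/sigma^2.
sigma = 8, so sigma^2 = 64.
I(mu) = 1/64 = 0.0156

0.0156


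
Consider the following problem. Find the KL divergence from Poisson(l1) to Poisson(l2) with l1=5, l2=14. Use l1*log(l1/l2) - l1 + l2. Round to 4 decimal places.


KL divergence for Poisson:
KL = l1*log(l1/l2) - l1 + l2.
l1 = 5, l2 = 14.
log(5/14) = -1.029619.
l1*log(l1/l2) = 5 * -1.029619 = -5.148097.
KL = -5.148097 - 5 + 14 = 3.8519

3.8519


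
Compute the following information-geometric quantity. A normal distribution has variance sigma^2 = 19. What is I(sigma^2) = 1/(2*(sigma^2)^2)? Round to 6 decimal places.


Fisher information for variance: I(sigma^2) = 1/(2*sigma^4).
sigma^2 = 19, so sigma^4 = 361.
I = 1/(2*361) = 1/722 = 0.001385

0.001385


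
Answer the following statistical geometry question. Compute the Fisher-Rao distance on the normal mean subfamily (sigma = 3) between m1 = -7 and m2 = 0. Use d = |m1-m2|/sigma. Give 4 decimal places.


On the fixed-variance normal subfamily, geodesic distance = |m1-m2|/sigma.
|-7 - 0| = 7.
sigma = 3.
d = 7/3 = 2.3333

2.3333


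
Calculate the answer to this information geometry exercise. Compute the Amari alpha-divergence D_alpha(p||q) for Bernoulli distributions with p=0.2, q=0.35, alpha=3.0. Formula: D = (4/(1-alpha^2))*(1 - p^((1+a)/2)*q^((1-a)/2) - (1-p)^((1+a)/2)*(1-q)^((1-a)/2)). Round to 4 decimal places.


Amari alpha-divergence:
D = (4/(1-alpha^2))*(1 - p^((1+a)/2)*q^((1-a)/2) - (1-p)^((1+a)/2)*(1-q)^((1-a)/2)).
alpha = 3.0, p = 0.2, q = 0.35.
e1 = (1+alpha)/2 = 2.0, e2 = (1-alpha)/2 = -1.0.
t1 = p^e1 * q^e2 = 0.2^2.0 * 0.35^-1.0 = 0.114286.
t2 = (1-p)^e1 * (1-q)^e2 = 0.8^2.0 * 0.65^-1.0 = 0.984615.
4/(1-alpha^2) = -0.5.
D = -0.5*(1 - 0.114286 - 0.984615) = 0.0495

0.0495


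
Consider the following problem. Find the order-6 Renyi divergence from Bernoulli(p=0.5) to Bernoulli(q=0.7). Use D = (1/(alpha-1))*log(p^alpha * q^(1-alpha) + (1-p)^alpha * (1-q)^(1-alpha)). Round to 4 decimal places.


Renyi divergence of order alpha between Bernoulli distributions:
D = (1/(alpha-1))*log(p^alpha * q^(1-alpha) + (1-p)^alpha * (1-q)^(1-alpha)).
alpha = 6, p = 0.5, q = 0.7.
p^alpha * q^(1-alpha) = 0.5^6 * 0.7^-5 = 0.092967.
(1-p)^alpha * (1-q)^(1-alpha) = 0.5^6 * 0.3^-5 = 6.430041.
sum = 0.092967 + 6.430041 = 6.523008.
D = (1/5)*log(6.523008) = 0.3751

0.3751


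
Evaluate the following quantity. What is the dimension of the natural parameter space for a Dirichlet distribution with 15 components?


Exponential family dimension calculation:
Dirichlet with 15 components has 15 natural parameters.

15


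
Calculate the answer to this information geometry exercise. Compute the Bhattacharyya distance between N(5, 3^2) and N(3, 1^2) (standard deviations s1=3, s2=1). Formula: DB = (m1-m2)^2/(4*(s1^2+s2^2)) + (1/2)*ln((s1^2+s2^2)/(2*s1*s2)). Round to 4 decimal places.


Bhattacharyya distance between two Gaussians:
DB = (m1-m2)^2/(4*(s1^2+s2^2)) + (1/2)*ln((s1^2+s2^2)/(2*s1*s2)).
(m1-m2)^2 = (2)^2 = 4.
s1^2+s2^2 = 9 + 1 = 10.
term1 = 4/40 = 0.1.
term2 = 0.5*ln(10/6.0) = 0.255413.
DB = 0.1 + 0.255413 = 0.3554

0.3554


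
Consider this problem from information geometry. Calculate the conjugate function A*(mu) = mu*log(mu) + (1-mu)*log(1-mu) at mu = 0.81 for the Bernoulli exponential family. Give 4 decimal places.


Legendre transform for Bernoulli:
A*(mu) = mu*log(mu) + (1-mu)*log(1-mu).
mu = 0.81, 1-mu = 0.19.
mu*log(mu) = 0.81*log(0.81) = -0.170684.
(1-mu)*log(1-mu) = 0.19*log(0.19) = -0.315539.
A* = -0.170684 + -0.315539 = -0.4862

-0.4862


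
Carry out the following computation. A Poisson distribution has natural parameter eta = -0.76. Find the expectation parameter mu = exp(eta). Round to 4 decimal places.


Expectation parameter for Poisson exponential family:
mu = exp(eta).
eta = -0.76.
mu = exp(-0.76) = 0.4677

0.4677


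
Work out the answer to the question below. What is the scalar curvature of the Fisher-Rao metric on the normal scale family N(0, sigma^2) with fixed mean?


This family has a single free parameter, so its statistical manifold
is 1-dimensional. The Riemann curvature tensor of any 1-dimensional
Riemannian manifold vanishes identically, so R = 0.

0


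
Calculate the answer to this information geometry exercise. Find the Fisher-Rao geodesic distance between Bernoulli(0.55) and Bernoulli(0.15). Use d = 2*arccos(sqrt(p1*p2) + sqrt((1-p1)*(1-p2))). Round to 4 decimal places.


Geodesic distance on Bernoulli manifold:
d(p1,p2) = 2*arccos(sqrt(p1*p2) + sqrt((1-p1)*(1-p2))).
sqrt(p1*p2) = sqrt(0.55*0.15) = 0.287228.
sqrt((1-p1)*(1-p2)) = sqrt(0.45*0.85) = 0.618466.
arg = 0.287228 + 0.618466 = 0.905694.
d = 2*arccos(0.905694) = 0.8756

0.8756


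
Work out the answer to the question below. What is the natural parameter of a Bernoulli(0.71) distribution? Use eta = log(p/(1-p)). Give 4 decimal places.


Natural parameter for Bernoulli: eta = log(p/(1-p)).
p = 0.71, 1-p = 0.29.
p/(1-p) = 2.448276.
eta = log(2.448276) = 0.8954

0.8954


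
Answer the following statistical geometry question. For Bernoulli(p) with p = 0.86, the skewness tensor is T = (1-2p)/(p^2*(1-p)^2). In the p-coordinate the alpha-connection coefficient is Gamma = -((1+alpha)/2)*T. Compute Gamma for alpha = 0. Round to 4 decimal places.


Skewness (Amari-Chentsov) tensor: T = (1-2p)/(p^2*(1-p)^2).
p = 0.86, 1-2p = -0.72, p^2 = 0.7396, (1-p)^2 = 0.0196.
T = -0.72/(0.7396 * 0.0196) = -49.668326.
In the p-coordinate, Gamma^(alpha) = Gamma^(0) - (alpha/2)*T with Gamma^(0) = (1/2)*g'(p) = -T/2,
so Gamma^(alpha) = -((1+alpha)/2)*T.
alpha = 0, -(1+alpha)/2 = -0.5.
Gamma = -0.5 * -49.668326 = 24.8342

24.8342


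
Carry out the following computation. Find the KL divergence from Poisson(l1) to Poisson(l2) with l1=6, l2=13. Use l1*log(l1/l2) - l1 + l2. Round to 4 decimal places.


KL divergence for Poisson:
KL = l1*log(l1/l2) - l1 + l2.
l1 = 6, l2 = 13.
log(6/13) = -0.77319.
l1*log(l1/l2) = 6 * -0.77319 = -4.639139.
KL = -4.639139 - 6 + 13 = 2.3609

2.3609


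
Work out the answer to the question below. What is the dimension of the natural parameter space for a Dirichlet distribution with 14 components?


Exponential family dimension calculation:
Dirichlet with 14 components has 14 natural parameters.

14


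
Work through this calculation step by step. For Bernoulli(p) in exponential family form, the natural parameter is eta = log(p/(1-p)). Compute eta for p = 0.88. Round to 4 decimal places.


Natural parameter for Bernoulli: eta = log(p/(1-p)).
p = 0.88, 1-p = 0.12.
p/(1-p) = 7.333333.
eta = log(7.333333) = 1.9924

1.9924


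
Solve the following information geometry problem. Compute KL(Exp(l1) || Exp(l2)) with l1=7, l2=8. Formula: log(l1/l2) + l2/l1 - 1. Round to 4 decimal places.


KL divergence for exponential family:
KL = log(l1/l2) + l2/l1 - 1.
log(7/8) = -0.133531.
8/7 = 1.142857.
KL = -0.133531 + 1.142857 - 1 = 0.0093

0.0093


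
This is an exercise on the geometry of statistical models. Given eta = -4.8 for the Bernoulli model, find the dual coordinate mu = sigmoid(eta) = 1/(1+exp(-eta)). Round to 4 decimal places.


Dual coordinate (expectation parameter) for Bernoulli:
mu = 1/(1+exp(-eta)).
eta = -4.8.
exp(-eta) = exp(4.8) = 121.510418.
mu = 1/(1+121.510418) = 0.0082

0.0082


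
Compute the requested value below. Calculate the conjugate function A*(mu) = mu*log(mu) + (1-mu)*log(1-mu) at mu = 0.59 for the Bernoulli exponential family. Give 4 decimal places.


Legendre transform for Bernoulli:
A*(mu) = mu*log(mu) + (1-mu)*log(1-mu).
mu = 0.59, 1-mu = 0.41.
mu*log(mu) = 0.59*log(0.59) = -0.311303.
(1-mu)*log(1-mu) = 0.41*log(0.41) = -0.365555.
A* = -0.311303 + -0.365555 = -0.6769

-0.6769


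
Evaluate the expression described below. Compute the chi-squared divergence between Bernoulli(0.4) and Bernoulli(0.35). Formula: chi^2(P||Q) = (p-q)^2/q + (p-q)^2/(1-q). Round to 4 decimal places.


Chi-squared divergence between Bernoulli distributions:
chi^2 = (p-q)^2/q + (p-q)^2/(1-q).
p = 0.4, q = 0.35, p-q = 0.05.
(p-q)^2 = 0.0025.
term1 = 0.0025/0.35 = 0.007143.
term2 = 0.0025/0.65 = 0.003846.
chi^2 = 0.007143 + 0.003846 = 0.0110

0.0110


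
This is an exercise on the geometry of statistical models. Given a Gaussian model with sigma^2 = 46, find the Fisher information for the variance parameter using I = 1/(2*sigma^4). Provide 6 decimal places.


Fisher information for variance: I(sigma^2) = 1/(2*sigma^4).
sigma^2 = 46, so sigma^4 = 2116.
I = 1/(2*2116) = 1/4232 = 0.000236

0.000236


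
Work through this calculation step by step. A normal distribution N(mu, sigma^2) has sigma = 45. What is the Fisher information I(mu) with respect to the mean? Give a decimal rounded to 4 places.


The Fisher information for the mean of a normal distribution is I(mu) = 1/sigma^2.
sigma = 45, so sigma^2 = 2025.
I(mu) = 1/2025 = 0.0005

0.0005


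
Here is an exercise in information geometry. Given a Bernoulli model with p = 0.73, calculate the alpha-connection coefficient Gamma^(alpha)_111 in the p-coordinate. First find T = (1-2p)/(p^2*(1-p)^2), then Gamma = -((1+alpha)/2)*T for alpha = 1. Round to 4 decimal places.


Skewness (Amari-Chentsov) tensor: T = (1-2p)/(p^2*(1-p)^2).
p = 0.73, 1-2p = -0.46, p^2 = 0.5329, (1-p)^2 = 0.0729.
T = -0.46/(0.5329 * 0.0729) = -11.840896.
In the p-coordinate, Gamma^(alpha) = Gamma^(0) - (alpha/2)*T with Gamma^(0) = (1/2)*g'(p) = -T/2,
so Gamma^(alpha) = -((1+alpha)/2)*T.
alpha = 1, -(1+alpha)/2 = -1.0.
Gamma = -1.0 * -11.840896 = 11.8409

11.8409


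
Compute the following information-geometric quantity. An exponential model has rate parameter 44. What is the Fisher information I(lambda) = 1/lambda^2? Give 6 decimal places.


Fisher information for exponential: I(lambda) = 1/lambda^2.
lambda = 44, lambda^2 = 1936.
I = 1/1936 = 0.000517

0.000517


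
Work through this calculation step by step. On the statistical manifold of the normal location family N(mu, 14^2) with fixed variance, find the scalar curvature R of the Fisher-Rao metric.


This family has a single free parameter, so its statistical manifold
is 1-dimensional. The Riemann curvature tensor of any 1-dimensional
Riemannian manifold vanishes identically, so R = 0.

0


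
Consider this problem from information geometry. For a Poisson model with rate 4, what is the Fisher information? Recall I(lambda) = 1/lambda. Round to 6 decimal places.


Fisher information for Poisson: I(lambda) = 1/lambda.
lambda = 4.
I(lambda) = 1/4 = 0.250000

0.250000


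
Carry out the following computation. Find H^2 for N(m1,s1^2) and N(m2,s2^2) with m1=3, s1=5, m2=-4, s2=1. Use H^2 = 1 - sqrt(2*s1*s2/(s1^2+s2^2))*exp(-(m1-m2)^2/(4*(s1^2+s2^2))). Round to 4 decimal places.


Squared Hellinger distance for Gaussians:
H^2 = 1 - sqrt(2*s1*s2/(s1^2+s2^2)) * exp(-(m1-m2)^2/(4*(s1^2+s2^2))).
s1^2 = 25, s2^2 = 1, s1^2+s2^2 = 26.
sqrt(2*5*1/(26)) = 0.620174.
(m1-m2)^2 = (7)^2 = 49.
exp(-49/(4*26)) = exp(-0.471154) = 0.624282.
H^2 = 1 - 0.620174*0.624282 = 0.6128

0.6128


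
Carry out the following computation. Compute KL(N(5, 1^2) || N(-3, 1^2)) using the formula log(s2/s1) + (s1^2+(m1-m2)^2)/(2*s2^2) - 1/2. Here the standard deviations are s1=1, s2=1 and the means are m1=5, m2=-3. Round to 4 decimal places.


KL divergence between normal distributions:
KL = log(s2/s1) + (s1^2 + (m1-m2)^2)/(2*s2^2) - 1/2.
log(1/1) = 0.0.
(1^2 + (5--3)^2)/(2*1^2) = (1 + 64)/2 = 32.5.
KL = 0.0 + 32.5 - 0.5 = 32.0000

32.0000


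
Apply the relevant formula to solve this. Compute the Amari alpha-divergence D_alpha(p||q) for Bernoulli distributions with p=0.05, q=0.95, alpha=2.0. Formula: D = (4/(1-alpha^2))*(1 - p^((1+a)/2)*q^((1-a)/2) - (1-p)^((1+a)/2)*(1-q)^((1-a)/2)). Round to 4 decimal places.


Amari alpha-divergence:
D = (4/(1-alpha^2))*(1 - p^((1+a)/2)*q^((1-a)/2) - (1-p)^((1+a)/2)*(1-q)^((1-a)/2)).
alpha = 2.0, p = 0.05, q = 0.95.
e1 = (1+alpha)/2 = 1.5, e2 = (1-alpha)/2 = -0.5.
t1 = p^e1 * q^e2 = 0.05^1.5 * 0.95^-0.5 = 0.011471.
t2 = (1-p)^e1 * (1-q)^e2 = 0.95^1.5 * 0.05^-0.5 = 4.140954.
4/(1-alpha^2) = -1.333333.
D = -1.333333*(1 - 0.011471 - 4.140954) = 4.2032

4.2032
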